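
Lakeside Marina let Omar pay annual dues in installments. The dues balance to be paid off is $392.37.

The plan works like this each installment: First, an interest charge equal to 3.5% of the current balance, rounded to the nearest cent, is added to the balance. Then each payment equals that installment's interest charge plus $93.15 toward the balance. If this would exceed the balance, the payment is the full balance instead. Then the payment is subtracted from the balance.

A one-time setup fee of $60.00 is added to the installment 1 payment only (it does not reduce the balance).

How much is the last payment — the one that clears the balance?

$20.46

# | Opening | Interest | Payment | Fee | End bal
1 | $392.37 | $13.73 | $106.88 | $60.00 | $299.22
2 | $299.22 | $10.47 | $103.62 | — | $206.07
3 | $206.07 | $7.21 | $100.36 | — | $112.92
4 | $112.92 | $3.95 | $97.10 | — | $19.77
5 | $19.77 | $0.69 | $20.46 | — | $0.00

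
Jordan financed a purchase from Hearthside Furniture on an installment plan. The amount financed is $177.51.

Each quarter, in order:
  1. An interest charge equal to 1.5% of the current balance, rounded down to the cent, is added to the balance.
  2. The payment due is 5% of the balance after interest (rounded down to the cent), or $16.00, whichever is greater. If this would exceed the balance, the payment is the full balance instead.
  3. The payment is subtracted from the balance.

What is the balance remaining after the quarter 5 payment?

Quarter 1: $177.51 +$2.66 interest = $180.17; pay $16.00 → $164.17
Quarter 2: $164.17 +$2.46 interest = $166.63; pay $16.00 → $150.63
Quarter 3: $150.63 +$2.25 interest = $152.88; pay $16.00 → $136.88
Quarter 4: $136.88 +$2.05 interest = $138.93; pay $16.00 → $122.93
Quarter 5: $122.93 +$1.84 interest = $124.77; pay $16.00 → $108.77

$108.77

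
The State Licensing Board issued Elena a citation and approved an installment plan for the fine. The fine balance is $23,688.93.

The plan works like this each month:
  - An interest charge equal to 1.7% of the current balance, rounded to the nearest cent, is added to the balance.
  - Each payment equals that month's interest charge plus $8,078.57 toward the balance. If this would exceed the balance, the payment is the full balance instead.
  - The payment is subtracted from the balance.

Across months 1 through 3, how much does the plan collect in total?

Month 1: opening $23,688.93; interest $402.71 → $24,091.64; payment $8,481.28; balance $15,610.36
Month 2: opening $15,610.36; interest $265.38 → $15,875.74; payment $8,343.95; balance $7,531.79
Month 3: opening $7,531.79; interest $128.04 → $7,659.83; payment $7,659.83; balance $0.00
Total paid: $24,485.06

$24,485.06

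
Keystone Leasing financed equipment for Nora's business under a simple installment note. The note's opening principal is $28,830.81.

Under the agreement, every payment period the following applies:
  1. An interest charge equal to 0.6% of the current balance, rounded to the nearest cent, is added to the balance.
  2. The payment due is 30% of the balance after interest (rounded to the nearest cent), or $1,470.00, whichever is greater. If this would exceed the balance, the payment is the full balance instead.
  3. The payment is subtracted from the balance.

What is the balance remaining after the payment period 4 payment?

$7,089.91

Payment period 1: $28,830.81 +$172.98 interest = $29,003.79; pay $8,701.14 → $20,302.65
Payment period 2: $20,302.65 +$121.82 interest = $20,424.47; pay $6,127.34 → $14,297.13
Payment period 3: $14,297.13 +$85.78 interest = $14,382.91; pay $4,314.87 → $10,068.04
Payment period 4: $10,068.04 +$60.41 interest = $10,128.45; pay $3,038.54 → $7,089.91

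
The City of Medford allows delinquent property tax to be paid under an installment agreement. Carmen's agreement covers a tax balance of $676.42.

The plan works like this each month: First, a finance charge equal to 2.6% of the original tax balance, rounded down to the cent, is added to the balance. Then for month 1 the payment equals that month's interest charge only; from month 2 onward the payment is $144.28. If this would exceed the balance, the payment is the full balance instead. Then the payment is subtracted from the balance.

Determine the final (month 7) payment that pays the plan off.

$60.50

Month 1: $676.42 +$17.58 interest = $694.00; pay $17.58 → $676.42
Month 2: $676.42 +$17.58 interest = $694.00; pay $144.28 → $549.72
Month 3: $549.72 +$17.58 interest = $567.30; pay $144.28 → $423.02
Month 4: $423.02 +$17.58 interest = $440.60; pay $144.28 → $296.32
Month 5: $296.32 +$17.58 interest = $313.90; pay $144.28 → $169.62
Month 6: $169.62 +$17.58 interest = $187.20; pay $144.28 → $42.92
Month 7: $42.92 +$17.58 interest = $60.50; pay $60.50 → $0.00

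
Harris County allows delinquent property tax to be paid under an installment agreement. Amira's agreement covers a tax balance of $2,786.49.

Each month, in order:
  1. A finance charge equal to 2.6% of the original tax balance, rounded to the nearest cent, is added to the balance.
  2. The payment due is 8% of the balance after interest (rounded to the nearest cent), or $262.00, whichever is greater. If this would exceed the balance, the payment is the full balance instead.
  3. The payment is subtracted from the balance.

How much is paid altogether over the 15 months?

Month 1: opening $2,786.49; interest $72.45 → $2,858.94; payment $262.00; balance $2,596.94
Month 2: opening $2,596.94; interest $72.45 → $2,669.39; payment $262.00; balance $2,407.39
Month 3: opening $2,407.39; interest $72.45 → $2,479.84; payment $262.00; balance $2,217.84
Month 4: opening $2,217.84; interest $72.45 → $2,290.29; payment $262.00; balance $2,028.29
Month 5: opening $2,028.29; interest $72.45 → $2,100.74; payment $262.00; balance $1,838.74
Month 6: opening $1,838.74; interest $72.45 → $1,911.19; payment $262.00; balance $1,649.19
Month 7: opening $1,649.19; interest $72.45 → $1,721.64; payment $262.00; balance $1,459.64
Month 8: opening $1,459.64; interest $72.45 → $1,532.09; payment $262.00; balance $1,270.09
Month 9: opening $1,270.09; interest $72.45 → $1,342.54; payment $262.00; balance $1,080.54
Month 10: opening $1,080.54; interest $72.45 → $1,152.99; payment $262.00; balance $890.99
Month 11: opening $890.99; interest $72.45 → $963.44; payment $262.00; balance $701.44
Month 12: opening $701.44; interest $72.45 → $773.89; payment $262.00; balance $511.89
Month 13: opening $511.89; interest $72.45 → $584.34; payment $262.00; balance $322.34
Month 14: opening $322.34; interest $72.45 → $394.79; payment $262.00; balance $132.79
Month 15: opening $132.79; interest $72.45 → $205.24; payment $205.24; balance $0.00
Total paid: $3,873.24

$3,873.24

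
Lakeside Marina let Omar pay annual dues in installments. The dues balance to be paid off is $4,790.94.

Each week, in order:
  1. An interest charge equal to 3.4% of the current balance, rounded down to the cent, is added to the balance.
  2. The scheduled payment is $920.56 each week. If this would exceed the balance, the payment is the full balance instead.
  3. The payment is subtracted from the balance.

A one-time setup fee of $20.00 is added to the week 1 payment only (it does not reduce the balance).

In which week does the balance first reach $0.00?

6

Week 1: $4,790.94 +$162.89 interest = $4,953.83; pay $920.56 (+ $20.00 fee) → $4,033.27
Week 2: $4,033.27 +$137.13 interest = $4,170.40; pay $920.56 → $3,249.84
Week 3: $3,249.84 +$110.49 interest = $3,360.33; pay $920.56 → $2,439.77
Week 4: $2,439.77 +$82.95 interest = $2,522.72; pay $920.56 → $1,602.16
Week 5: $1,602.16 +$54.47 interest = $1,656.63; pay $920.56 → $736.07
Week 6: $736.07 +$25.02 interest = $761.09; pay $761.09 → $0.00
Balance reaches $0.00 in week 6.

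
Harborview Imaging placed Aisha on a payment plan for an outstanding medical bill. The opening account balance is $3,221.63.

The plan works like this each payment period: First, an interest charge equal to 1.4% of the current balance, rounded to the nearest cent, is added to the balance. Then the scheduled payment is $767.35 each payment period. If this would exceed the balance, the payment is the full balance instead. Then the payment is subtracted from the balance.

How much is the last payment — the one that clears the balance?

$275.20

Payment period 1: $3,221.63 +$45.10 interest = $3,266.73; pay $767.35 → $2,499.38
Payment period 2: $2,499.38 +$34.99 interest = $2,534.37; pay $767.35 → $1,767.02
Payment period 3: $1,767.02 +$24.74 interest = $1,791.76; pay $767.35 → $1,024.41
Payment period 4: $1,024.41 +$14.34 interest = $1,038.75; pay $767.35 → $271.40
Payment period 5: $271.40 +$3.80 interest = $275.20; pay $275.20 → $0.00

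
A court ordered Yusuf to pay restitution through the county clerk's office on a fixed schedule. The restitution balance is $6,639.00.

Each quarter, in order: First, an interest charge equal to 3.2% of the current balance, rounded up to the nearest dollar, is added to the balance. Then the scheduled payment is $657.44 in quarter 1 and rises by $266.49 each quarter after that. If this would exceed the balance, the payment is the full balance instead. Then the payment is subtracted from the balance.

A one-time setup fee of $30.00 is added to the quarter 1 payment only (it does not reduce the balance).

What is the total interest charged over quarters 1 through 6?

$881.00

# | Opening | Interest | Payment | Fee | End bal
1 | $6,639.00 | $213.00 | $657.44 | $30.00 | $6,194.56
2 | $6,194.56 | $199.00 | $923.93 | — | $5,469.63
3 | $5,469.63 | $176.00 | $1,190.42 | — | $4,455.21
4 | $4,455.21 | $143.00 | $1,456.91 | — | $3,141.30
5 | $3,141.30 | $101.00 | $1,723.40 | — | $1,518.90
6 | $1,518.90 | $49.00 | $1,567.90 | — | $0.00
Total interest: $213.00 + $199.00 + $176.00 + $143.00 + $101.00 + $49.00 = $881.00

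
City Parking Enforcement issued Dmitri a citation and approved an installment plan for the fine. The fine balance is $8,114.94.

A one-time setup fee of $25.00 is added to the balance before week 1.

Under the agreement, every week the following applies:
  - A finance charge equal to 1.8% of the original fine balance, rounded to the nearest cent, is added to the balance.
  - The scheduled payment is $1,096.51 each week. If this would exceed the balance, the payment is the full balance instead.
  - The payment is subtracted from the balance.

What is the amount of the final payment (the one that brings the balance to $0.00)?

Week 1: $8,139.94 +$146.07 interest = $8,286.01; pay $1,096.51 → $7,189.50
Week 2: $7,189.50 +$146.07 interest = $7,335.57; pay $1,096.51 → $6,239.06
Week 3: $6,239.06 +$146.07 interest = $6,385.13; pay $1,096.51 → $5,288.62
Week 4: $5,288.62 +$146.07 interest = $5,434.69; pay $1,096.51 → $4,338.18
Week 5: $4,338.18 +$146.07 interest = $4,484.25; pay $1,096.51 → $3,387.74
Week 6: $3,387.74 +$146.07 interest = $3,533.81; pay $1,096.51 → $2,437.30
Week 7: $2,437.30 +$146.07 interest = $2,583.37; pay $1,096.51 → $1,486.86
Week 8: $1,486.86 +$146.07 interest = $1,632.93; pay $1,096.51 → $536.42
Week 9: $536.42 +$146.07 interest = $682.49; pay $682.49 → $0.00

$682.49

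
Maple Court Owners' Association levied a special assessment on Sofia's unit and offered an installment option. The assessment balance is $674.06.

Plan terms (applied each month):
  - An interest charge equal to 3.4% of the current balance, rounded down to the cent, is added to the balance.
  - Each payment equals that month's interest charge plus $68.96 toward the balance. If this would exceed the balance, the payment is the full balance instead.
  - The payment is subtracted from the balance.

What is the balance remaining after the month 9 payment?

Month 1: opening $674.06; interest $22.91 → $696.97; payment $91.87; balance $605.10
Month 2: opening $605.10; interest $20.57 → $625.67; payment $89.53; balance $536.14
Month 3: opening $536.14; interest $18.22 → $554.36; payment $87.18; balance $467.18
Month 4: opening $467.18; interest $15.88 → $483.06; payment $84.84; balance $398.22
Month 5: opening $398.22; interest $13.53 → $411.75; payment $82.49; balance $329.26
Month 6: opening $329.26; interest $11.19 → $340.45; payment $80.15; balance $260.30
Month 7: opening $260.30; interest $8.85 → $269.15; payment $77.81; balance $191.34
Month 8: opening $191.34; interest $6.50 → $197.84; payment $75.46; balance $122.38
Month 9: opening $122.38; interest $4.16 → $126.54; payment $73.12; balance $53.42

$53.42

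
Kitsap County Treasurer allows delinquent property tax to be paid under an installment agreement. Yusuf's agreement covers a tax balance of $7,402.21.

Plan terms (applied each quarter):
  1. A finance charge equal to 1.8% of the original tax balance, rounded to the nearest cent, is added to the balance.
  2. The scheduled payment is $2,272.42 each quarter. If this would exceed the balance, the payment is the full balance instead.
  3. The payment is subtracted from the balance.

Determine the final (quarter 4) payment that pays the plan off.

# | Opening | Interest | Payment | End bal
1 | $7,402.21 | $133.24 | $2,272.42 | $5,263.03
2 | $5,263.03 | $133.24 | $2,272.42 | $3,123.85
3 | $3,123.85 | $133.24 | $2,272.42 | $984.67
4 | $984.67 | $133.24 | $1,117.91 | $0.00

$1,117.91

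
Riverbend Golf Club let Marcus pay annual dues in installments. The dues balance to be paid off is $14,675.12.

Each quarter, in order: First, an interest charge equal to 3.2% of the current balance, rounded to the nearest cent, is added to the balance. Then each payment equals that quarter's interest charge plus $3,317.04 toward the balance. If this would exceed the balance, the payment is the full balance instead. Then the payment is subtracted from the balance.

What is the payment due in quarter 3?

$3,574.35

Quarter 1: opening $14,675.12; interest $469.60 → $15,144.72; payment $3,786.64; balance $11,358.08
Quarter 2: opening $11,358.08; interest $363.46 → $11,721.54; payment $3,680.50; balance $8,041.04
Quarter 3: opening $8,041.04; interest $257.31 → $8,298.35; payment $3,574.35; balance $4,724.00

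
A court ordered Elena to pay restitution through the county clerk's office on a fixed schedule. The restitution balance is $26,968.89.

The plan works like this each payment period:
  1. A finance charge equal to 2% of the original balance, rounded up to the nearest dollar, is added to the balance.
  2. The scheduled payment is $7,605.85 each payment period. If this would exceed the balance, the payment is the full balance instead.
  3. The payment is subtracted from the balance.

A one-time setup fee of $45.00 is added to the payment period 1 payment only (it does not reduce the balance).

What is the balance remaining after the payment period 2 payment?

$12,837.19

# | Opening | Interest | Payment | Fee | End bal
1 | $26,968.89 | $540.00 | $7,605.85 | $45.00 | $19,903.04
2 | $19,903.04 | $540.00 | $7,605.85 | — | $12,837.19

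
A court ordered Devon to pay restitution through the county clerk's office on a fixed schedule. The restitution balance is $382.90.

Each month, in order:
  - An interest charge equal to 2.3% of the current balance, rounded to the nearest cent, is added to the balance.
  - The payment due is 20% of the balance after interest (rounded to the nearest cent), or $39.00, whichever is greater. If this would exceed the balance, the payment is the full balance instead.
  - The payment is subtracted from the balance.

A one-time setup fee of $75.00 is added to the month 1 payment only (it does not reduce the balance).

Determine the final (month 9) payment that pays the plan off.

$27.28

Month 1: opening $382.90; interest $8.81 → $391.71; payment $78.34 (+ $75.00 fee); balance $313.37
Month 2: opening $313.37; interest $7.21 → $320.58; payment $64.12; balance $256.46
Month 3: opening $256.46; interest $5.90 → $262.36; payment $52.47; balance $209.89
Month 4: opening $209.89; interest $4.83 → $214.72; payment $42.94; balance $171.78
Month 5: opening $171.78; interest $3.95 → $175.73; payment $39.00; balance $136.73
Month 6: opening $136.73; interest $3.14 → $139.87; payment $39.00; balance $100.87
Month 7: opening $100.87; interest $2.32 → $103.19; payment $39.00; balance $64.19
Month 8: opening $64.19; interest $1.48 → $65.67; payment $39.00; balance $26.67
Month 9: opening $26.67; interest $0.61 → $27.28; payment $27.28; balance $0.00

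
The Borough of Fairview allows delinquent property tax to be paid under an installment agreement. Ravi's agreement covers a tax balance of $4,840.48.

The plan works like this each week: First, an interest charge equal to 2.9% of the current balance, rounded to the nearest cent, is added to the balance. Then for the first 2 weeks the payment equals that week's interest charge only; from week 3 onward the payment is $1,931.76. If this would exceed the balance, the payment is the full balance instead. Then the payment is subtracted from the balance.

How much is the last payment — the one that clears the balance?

Week 1: opening $4,840.48; interest $140.37 → $4,980.85; payment $140.37; balance $4,840.48
Week 2: opening $4,840.48; interest $140.37 → $4,980.85; payment $140.37; balance $4,840.48
Week 3: opening $4,840.48; interest $140.37 → $4,980.85; payment $1,931.76; balance $3,049.09
Week 4: opening $3,049.09; interest $88.42 → $3,137.51; payment $1,931.76; balance $1,205.75
Week 5: opening $1,205.75; interest $34.97 → $1,240.72; payment $1,240.72; balance $0.00

$1,240.72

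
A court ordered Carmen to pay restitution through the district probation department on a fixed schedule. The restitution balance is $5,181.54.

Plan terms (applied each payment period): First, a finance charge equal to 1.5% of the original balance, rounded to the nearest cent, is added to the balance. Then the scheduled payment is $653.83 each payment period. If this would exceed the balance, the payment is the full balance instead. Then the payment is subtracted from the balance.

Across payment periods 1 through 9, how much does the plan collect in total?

$5,881.02

Payment period 1: $5,181.54 +$77.72 interest = $5,259.26; pay $653.83 → $4,605.43
Payment period 2: $4,605.43 +$77.72 interest = $4,683.15; pay $653.83 → $4,029.32
Payment period 3: $4,029.32 +$77.72 interest = $4,107.04; pay $653.83 → $3,453.21
Payment period 4: $3,453.21 +$77.72 interest = $3,530.93; pay $653.83 → $2,877.10
Payment period 5: $2,877.10 +$77.72 interest = $2,954.82; pay $653.83 → $2,300.99
Payment period 6: $2,300.99 +$77.72 interest = $2,378.71; pay $653.83 → $1,724.88
Payment period 7: $1,724.88 +$77.72 interest = $1,802.60; pay $653.83 → $1,148.77
Payment period 8: $1,148.77 +$77.72 interest = $1,226.49; pay $653.83 → $572.66
Payment period 9: $572.66 +$77.72 interest = $650.38; pay $650.38 → $0.00
Total paid: $5,881.02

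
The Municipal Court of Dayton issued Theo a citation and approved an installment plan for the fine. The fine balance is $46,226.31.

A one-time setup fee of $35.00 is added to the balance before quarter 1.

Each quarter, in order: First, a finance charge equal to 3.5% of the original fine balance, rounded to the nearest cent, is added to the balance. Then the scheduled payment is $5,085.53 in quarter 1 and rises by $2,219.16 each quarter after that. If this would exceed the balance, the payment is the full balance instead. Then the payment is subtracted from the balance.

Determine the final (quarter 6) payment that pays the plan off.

Quarter 1: opening $46,261.31; interest $1,617.92 → $47,879.23; payment $5,085.53; balance $42,793.70
Quarter 2: opening $42,793.70; interest $1,617.92 → $44,411.62; payment $7,304.69; balance $37,106.93
Quarter 3: opening $37,106.93; interest $1,617.92 → $38,724.85; payment $9,523.85; balance $29,201.00
Quarter 4: opening $29,201.00; interest $1,617.92 → $30,818.92; payment $11,743.01; balance $19,075.91
Quarter 5: opening $19,075.91; interest $1,617.92 → $20,693.83; payment $13,962.17; balance $6,731.66
Quarter 6: opening $6,731.66; interest $1,617.92 → $8,349.58; payment $8,349.58; balance $0.00

$8,349.58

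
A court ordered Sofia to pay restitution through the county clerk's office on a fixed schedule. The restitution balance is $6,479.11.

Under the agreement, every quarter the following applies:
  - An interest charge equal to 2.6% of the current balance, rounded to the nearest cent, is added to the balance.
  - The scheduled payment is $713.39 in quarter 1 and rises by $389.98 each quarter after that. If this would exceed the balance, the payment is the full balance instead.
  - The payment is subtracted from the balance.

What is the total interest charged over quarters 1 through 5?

$594.16

# | Opening | Interest | Payment | End bal
1 | $6,479.11 | $168.46 | $713.39 | $5,934.18
2 | $5,934.18 | $154.29 | $1,103.37 | $4,985.10
3 | $4,985.10 | $129.61 | $1,493.35 | $3,621.36
4 | $3,621.36 | $94.16 | $1,883.33 | $1,832.19
5 | $1,832.19 | $47.64 | $1,879.83 | $0.00
Total interest: $168.46 + $154.29 + $129.61 + $94.16 + $47.64 = $594.16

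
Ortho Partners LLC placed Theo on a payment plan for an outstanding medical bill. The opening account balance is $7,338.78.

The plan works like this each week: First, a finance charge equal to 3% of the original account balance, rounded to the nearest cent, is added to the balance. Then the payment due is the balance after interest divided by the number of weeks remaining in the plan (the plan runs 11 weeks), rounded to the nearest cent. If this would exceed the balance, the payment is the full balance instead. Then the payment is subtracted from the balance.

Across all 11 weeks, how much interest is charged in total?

$2,421.76

# | Opening | Interest | Payment | End bal
1 | $7,338.78 | $220.16 | $687.18 | $6,871.76
2 | $6,871.76 | $220.16 | $709.19 | $6,382.73
3 | $6,382.73 | $220.16 | $733.65 | $5,869.24
4 | $5,869.24 | $220.16 | $761.18 | $5,328.22
5 | $5,328.22 | $220.16 | $792.63 | $4,755.75
6 | $4,755.75 | $220.16 | $829.32 | $4,146.59
7 | $4,146.59 | $220.16 | $873.35 | $3,493.40
8 | $3,493.40 | $220.16 | $928.39 | $2,785.17
9 | $2,785.17 | $220.16 | $1,001.78 | $2,003.55
10 | $2,003.55 | $220.16 | $1,111.86 | $1,111.85
11 | $1,111.85 | $220.16 | $1,332.01 | $0.00
Total interest: $220.16 + $220.16 + $220.16 + $220.16 + $220.16 + $220.16 + $220.16 + $220.16 + $220.16 + $220.16 + $220.16 = $2,421.76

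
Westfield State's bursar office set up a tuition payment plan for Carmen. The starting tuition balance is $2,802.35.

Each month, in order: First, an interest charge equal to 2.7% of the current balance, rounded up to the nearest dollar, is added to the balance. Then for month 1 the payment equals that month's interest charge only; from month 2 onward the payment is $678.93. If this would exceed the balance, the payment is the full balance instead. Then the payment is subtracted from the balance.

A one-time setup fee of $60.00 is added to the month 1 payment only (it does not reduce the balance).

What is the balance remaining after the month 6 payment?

$0.00

Month 1: opening $2,802.35; interest $76.00 → $2,878.35; payment $76.00 (+ $60.00 fee); balance $2,802.35
Month 2: opening $2,802.35; interest $76.00 → $2,878.35; payment $678.93; balance $2,199.42
Month 3: opening $2,199.42; interest $60.00 → $2,259.42; payment $678.93; balance $1,580.49
Month 4: opening $1,580.49; interest $43.00 → $1,623.49; payment $678.93; balance $944.56
Month 5: opening $944.56; interest $26.00 → $970.56; payment $678.93; balance $291.63
Month 6: opening $291.63; interest $8.00 → $299.63; payment $299.63; balance $0.00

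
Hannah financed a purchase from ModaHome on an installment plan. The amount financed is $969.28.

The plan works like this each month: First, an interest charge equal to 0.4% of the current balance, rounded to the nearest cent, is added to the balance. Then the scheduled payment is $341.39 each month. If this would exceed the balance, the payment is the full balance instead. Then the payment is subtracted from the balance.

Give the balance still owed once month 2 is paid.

# | Opening | Interest | Payment | End bal
1 | $969.28 | $3.88 | $341.39 | $631.77
2 | $631.77 | $2.53 | $341.39 | $292.91

$292.91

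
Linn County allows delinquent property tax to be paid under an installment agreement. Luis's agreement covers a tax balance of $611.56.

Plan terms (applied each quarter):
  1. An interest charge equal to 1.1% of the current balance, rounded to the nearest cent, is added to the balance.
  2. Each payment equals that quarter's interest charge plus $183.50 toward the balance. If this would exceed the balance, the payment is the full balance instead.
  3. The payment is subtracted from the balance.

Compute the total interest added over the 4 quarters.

$14.80

Quarter 1: opening $611.56; interest $6.73 → $618.29; payment $190.23; balance $428.06
Quarter 2: opening $428.06; interest $4.71 → $432.77; payment $188.21; balance $244.56
Quarter 3: opening $244.56; interest $2.69 → $247.25; payment $186.19; balance $61.06
Quarter 4: opening $61.06; interest $0.67 → $61.73; payment $61.73; balance $0.00
Total interest: $6.73 + $4.71 + $2.69 + $0.67 = $14.80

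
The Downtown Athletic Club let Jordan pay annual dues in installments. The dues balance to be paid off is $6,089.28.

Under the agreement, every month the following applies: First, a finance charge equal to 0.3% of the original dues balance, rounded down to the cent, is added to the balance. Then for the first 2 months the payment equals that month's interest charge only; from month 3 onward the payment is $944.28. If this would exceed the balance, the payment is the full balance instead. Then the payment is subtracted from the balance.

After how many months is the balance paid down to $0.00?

Month 1: opening $6,089.28; interest $18.26 → $6,107.54; payment $18.26; balance $6,089.28
Month 2: opening $6,089.28; interest $18.26 → $6,107.54; payment $18.26; balance $6,089.28
Month 3: opening $6,089.28; interest $18.26 → $6,107.54; payment $944.28; balance $5,163.26
Month 4: opening $5,163.26; interest $18.26 → $5,181.52; payment $944.28; balance $4,237.24
Month 5: opening $4,237.24; interest $18.26 → $4,255.50; payment $944.28; balance $3,311.22
Month 6: opening $3,311.22; interest $18.26 → $3,329.48; payment $944.28; balance $2,385.20
Month 7: opening $2,385.20; interest $18.26 → $2,403.46; payment $944.28; balance $1,459.18
Month 8: opening $1,459.18; interest $18.26 → $1,477.44; payment $944.28; balance $533.16
Month 9: opening $533.16; interest $18.26 → $551.42; payment $551.42; balance $0.00
Balance reaches $0.00 in month 9.

9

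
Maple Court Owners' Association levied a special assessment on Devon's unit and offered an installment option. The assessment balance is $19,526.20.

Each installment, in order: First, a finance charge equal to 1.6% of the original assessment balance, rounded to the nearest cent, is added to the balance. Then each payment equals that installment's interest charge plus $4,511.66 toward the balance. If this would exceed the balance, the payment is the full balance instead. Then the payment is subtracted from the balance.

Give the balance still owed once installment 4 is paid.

Installment 1: $19,526.20 +$312.42 interest = $19,838.62; pay $4,824.08 → $15,014.54
Installment 2: $15,014.54 +$312.42 interest = $15,326.96; pay $4,824.08 → $10,502.88
Installment 3: $10,502.88 +$312.42 interest = $10,815.30; pay $4,824.08 → $5,991.22
Installment 4: $5,991.22 +$312.42 interest = $6,303.64; pay $4,824.08 → $1,479.56

$1,479.56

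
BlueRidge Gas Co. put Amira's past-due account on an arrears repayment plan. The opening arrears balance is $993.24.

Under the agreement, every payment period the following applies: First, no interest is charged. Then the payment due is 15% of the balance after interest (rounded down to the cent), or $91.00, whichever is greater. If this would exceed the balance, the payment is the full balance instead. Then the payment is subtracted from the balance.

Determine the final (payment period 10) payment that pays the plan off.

$63.50

Payment period 1: opening $993.24; payment $148.98; balance $844.26
Payment period 2: opening $844.26; payment $126.63; balance $717.63
Payment period 3: opening $717.63; payment $107.64; balance $609.99
Payment period 4: opening $609.99; payment $91.49; balance $518.50
Payment period 5: opening $518.50; payment $91.00; balance $427.50
Payment period 6: opening $427.50; payment $91.00; balance $336.50
Payment period 7: opening $336.50; payment $91.00; balance $245.50
Payment period 8: opening $245.50; payment $91.00; balance $154.50
Payment period 9: opening $154.50; payment $91.00; balance $63.50
Payment period 10: opening $63.50; payment $63.50; balance $0.00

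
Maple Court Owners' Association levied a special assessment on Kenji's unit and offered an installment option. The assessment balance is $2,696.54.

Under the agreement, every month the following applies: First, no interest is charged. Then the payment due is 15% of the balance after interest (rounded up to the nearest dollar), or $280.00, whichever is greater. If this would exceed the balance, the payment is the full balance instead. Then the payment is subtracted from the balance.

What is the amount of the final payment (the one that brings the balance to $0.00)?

$254.54

Month 1: opening $2,696.54; payment $405.00; balance $2,291.54
Month 2: opening $2,291.54; payment $344.00; balance $1,947.54
Month 3: opening $1,947.54; payment $293.00; balance $1,654.54
Month 4: opening $1,654.54; payment $280.00; balance $1,374.54
Month 5: opening $1,374.54; payment $280.00; balance $1,094.54
Month 6: opening $1,094.54; payment $280.00; balance $814.54
Month 7: opening $814.54; payment $280.00; balance $534.54
Month 8: opening $534.54; payment $280.00; balance $254.54
Month 9: opening $254.54; payment $254.54; balance $0.00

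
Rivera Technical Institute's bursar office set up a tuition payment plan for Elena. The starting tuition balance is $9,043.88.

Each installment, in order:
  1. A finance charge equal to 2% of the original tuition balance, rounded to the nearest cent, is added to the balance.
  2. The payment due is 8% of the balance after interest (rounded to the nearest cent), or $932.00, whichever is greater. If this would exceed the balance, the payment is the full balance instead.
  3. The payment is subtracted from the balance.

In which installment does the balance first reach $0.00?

13

Installment 1: opening $9,043.88; interest $180.88 → $9,224.76; payment $932.00; balance $8,292.76
Installment 2: opening $8,292.76; interest $180.88 → $8,473.64; payment $932.00; balance $7,541.64
Installment 3: opening $7,541.64; interest $180.88 → $7,722.52; payment $932.00; balance $6,790.52
Installment 4: opening $6,790.52; interest $180.88 → $6,971.40; payment $932.00; balance $6,039.40
Installment 5: opening $6,039.40; interest $180.88 → $6,220.28; payment $932.00; balance $5,288.28
Installment 6: opening $5,288.28; interest $180.88 → $5,469.16; payment $932.00; balance $4,537.16
Installment 7: opening $4,537.16; interest $180.88 → $4,718.04; payment $932.00; balance $3,786.04
Installment 8: opening $3,786.04; interest $180.88 → $3,966.92; payment $932.00; balance $3,034.92
Installment 9: opening $3,034.92; interest $180.88 → $3,215.80; payment $932.00; balance $2,283.80
Installment 10: opening $2,283.80; interest $180.88 → $2,464.68; payment $932.00; balance $1,532.68
Installment 11: opening $1,532.68; interest $180.88 → $1,713.56; payment $932.00; balance $781.56
Installment 12: opening $781.56; interest $180.88 → $962.44; payment $932.00; balance $30.44
Installment 13: opening $30.44; interest $180.88 → $211.32; payment $211.32; balance $0.00
Balance reaches $0.00 in installment 13.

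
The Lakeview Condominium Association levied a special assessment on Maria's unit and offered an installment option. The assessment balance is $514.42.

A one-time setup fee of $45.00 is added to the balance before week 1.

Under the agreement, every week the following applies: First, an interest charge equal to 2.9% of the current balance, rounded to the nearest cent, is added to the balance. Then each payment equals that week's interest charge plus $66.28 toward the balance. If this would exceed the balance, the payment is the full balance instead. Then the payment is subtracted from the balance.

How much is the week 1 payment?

$82.50

Week 1: opening $559.42; interest $16.22 → $575.64; payment $82.50; balance $493.14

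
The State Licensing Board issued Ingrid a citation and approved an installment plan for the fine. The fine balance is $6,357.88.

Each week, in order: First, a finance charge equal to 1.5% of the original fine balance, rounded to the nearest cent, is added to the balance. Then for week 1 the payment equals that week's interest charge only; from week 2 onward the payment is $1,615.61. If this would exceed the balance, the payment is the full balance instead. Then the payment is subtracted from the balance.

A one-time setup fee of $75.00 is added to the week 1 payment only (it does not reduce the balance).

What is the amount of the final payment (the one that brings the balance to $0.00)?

Week 1: opening $6,357.88; interest $95.37 → $6,453.25; payment $95.37 (+ $75.00 fee); balance $6,357.88
Week 2: opening $6,357.88; interest $95.37 → $6,453.25; payment $1,615.61; balance $4,837.64
Week 3: opening $4,837.64; interest $95.37 → $4,933.01; payment $1,615.61; balance $3,317.40
Week 4: opening $3,317.40; interest $95.37 → $3,412.77; payment $1,615.61; balance $1,797.16
Week 5: opening $1,797.16; interest $95.37 → $1,892.53; payment $1,615.61; balance $276.92
Week 6: opening $276.92; interest $95.37 → $372.29; payment $372.29; balance $0.00

$372.29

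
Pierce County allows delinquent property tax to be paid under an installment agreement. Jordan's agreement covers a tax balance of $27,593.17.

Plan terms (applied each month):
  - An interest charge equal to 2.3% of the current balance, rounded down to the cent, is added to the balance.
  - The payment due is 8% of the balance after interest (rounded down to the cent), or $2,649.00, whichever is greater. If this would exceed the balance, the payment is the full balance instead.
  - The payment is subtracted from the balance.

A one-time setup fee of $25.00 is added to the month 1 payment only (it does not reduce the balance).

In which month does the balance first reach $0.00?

13

# | Opening | Interest | Payment | Fee | End bal
1 | $27,593.17 | $634.64 | $2,649.00 | $25.00 | $25,578.81
2 | $25,578.81 | $588.31 | $2,649.00 | — | $23,518.12
3 | $23,518.12 | $540.91 | $2,649.00 | — | $21,410.03
4 | $21,410.03 | $492.43 | $2,649.00 | — | $19,253.46
5 | $19,253.46 | $442.82 | $2,649.00 | — | $17,047.28
6 | $17,047.28 | $392.08 | $2,649.00 | — | $14,790.36
7 | $14,790.36 | $340.17 | $2,649.00 | — | $12,481.53
8 | $12,481.53 | $287.07 | $2,649.00 | — | $10,119.60
9 | $10,119.60 | $232.75 | $2,649.00 | — | $7,703.35
10 | $7,703.35 | $177.17 | $2,649.00 | — | $5,231.52
11 | $5,231.52 | $120.32 | $2,649.00 | — | $2,702.84
12 | $2,702.84 | $62.16 | $2,649.00 | — | $116.00
13 | $116.00 | $2.66 | $118.66 | — | $0.00
Balance reaches $0.00 in month 13.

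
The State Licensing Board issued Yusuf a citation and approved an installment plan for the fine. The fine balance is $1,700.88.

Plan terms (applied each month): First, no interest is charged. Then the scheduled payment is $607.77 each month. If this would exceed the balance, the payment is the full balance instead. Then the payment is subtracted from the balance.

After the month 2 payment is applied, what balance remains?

Month 1: $1,700.88 − $607.77 → $1,093.11
Month 2: $1,093.11 − $607.77 → $485.34

$485.34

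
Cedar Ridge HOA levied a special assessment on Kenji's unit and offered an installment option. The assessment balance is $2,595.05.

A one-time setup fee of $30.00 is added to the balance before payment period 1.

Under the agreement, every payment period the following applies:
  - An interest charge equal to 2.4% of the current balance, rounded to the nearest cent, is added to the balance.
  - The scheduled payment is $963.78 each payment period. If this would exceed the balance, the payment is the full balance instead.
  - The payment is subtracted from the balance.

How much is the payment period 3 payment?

$821.11

Payment period 1: $2,625.05 +$63.00 interest = $2,688.05; pay $963.78 → $1,724.27
Payment period 2: $1,724.27 +$41.38 interest = $1,765.65; pay $963.78 → $801.87
Payment period 3: $801.87 +$19.24 interest = $821.11; pay $821.11 → $0.00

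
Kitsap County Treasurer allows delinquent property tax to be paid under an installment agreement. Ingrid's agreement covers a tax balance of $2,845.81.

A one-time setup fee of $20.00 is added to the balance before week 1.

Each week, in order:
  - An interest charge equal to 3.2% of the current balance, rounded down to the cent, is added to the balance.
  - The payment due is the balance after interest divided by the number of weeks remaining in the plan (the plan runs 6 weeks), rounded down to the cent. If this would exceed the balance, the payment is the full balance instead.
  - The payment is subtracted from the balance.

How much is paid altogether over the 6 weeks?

$3,204.43

Week 1: $2,865.81 +$91.70 interest = $2,957.51; pay $492.91 → $2,464.60
Week 2: $2,464.60 +$78.86 interest = $2,543.46; pay $508.69 → $2,034.77
Week 3: $2,034.77 +$65.11 interest = $2,099.88; pay $524.97 → $1,574.91
Week 4: $1,574.91 +$50.39 interest = $1,625.30; pay $541.76 → $1,083.54
Week 5: $1,083.54 +$34.67 interest = $1,118.21; pay $559.10 → $559.11
Week 6: $559.11 +$17.89 interest = $577.00; pay $577.00 → $0.00
Total paid: $3,204.43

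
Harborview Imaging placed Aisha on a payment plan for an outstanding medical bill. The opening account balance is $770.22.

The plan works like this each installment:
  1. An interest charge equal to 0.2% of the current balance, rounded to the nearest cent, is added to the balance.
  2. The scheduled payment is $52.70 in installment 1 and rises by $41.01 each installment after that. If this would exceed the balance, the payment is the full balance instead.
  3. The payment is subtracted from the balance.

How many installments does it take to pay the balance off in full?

6

Installment 1: opening $770.22; interest $1.54 → $771.76; payment $52.70; balance $719.06
Installment 2: opening $719.06; interest $1.44 → $720.50; payment $93.71; balance $626.79
Installment 3: opening $626.79; interest $1.25 → $628.04; payment $134.72; balance $493.32
Installment 4: opening $493.32; interest $0.99 → $494.31; payment $175.73; balance $318.58
Installment 5: opening $318.58; interest $0.64 → $319.22; payment $216.74; balance $102.48
Installment 6: opening $102.48; interest $0.20 → $102.68; payment $102.68; balance $0.00
Balance reaches $0.00 in installment 6.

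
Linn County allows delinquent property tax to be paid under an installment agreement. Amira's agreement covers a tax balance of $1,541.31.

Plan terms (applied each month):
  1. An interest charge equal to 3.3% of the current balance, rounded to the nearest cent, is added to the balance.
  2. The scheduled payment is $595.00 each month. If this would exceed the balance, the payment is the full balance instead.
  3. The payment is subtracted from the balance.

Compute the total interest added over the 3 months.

$98.13

# | Opening | Interest | Payment | End bal
1 | $1,541.31 | $50.86 | $595.00 | $997.17
2 | $997.17 | $32.91 | $595.00 | $435.08
3 | $435.08 | $14.36 | $449.44 | $0.00
Total interest: $50.86 + $32.91 + $14.36 = $98.13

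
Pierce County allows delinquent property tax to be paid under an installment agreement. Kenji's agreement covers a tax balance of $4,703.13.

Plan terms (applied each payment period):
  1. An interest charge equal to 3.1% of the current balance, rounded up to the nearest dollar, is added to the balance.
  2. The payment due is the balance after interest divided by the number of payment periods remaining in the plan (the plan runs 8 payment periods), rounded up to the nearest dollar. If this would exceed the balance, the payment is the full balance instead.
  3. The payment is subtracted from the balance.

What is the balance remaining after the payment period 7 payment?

$727.13

Payment period 1: $4,703.13 +$146.00 interest = $4,849.13; pay $607.00 → $4,242.13
Payment period 2: $4,242.13 +$132.00 interest = $4,374.13; pay $625.00 → $3,749.13
Payment period 3: $3,749.13 +$117.00 interest = $3,866.13; pay $645.00 → $3,221.13
Payment period 4: $3,221.13 +$100.00 interest = $3,321.13; pay $665.00 → $2,656.13
Payment period 5: $2,656.13 +$83.00 interest = $2,739.13; pay $685.00 → $2,054.13
Payment period 6: $2,054.13 +$64.00 interest = $2,118.13; pay $707.00 → $1,411.13
Payment period 7: $1,411.13 +$44.00 interest = $1,455.13; pay $728.00 → $727.13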